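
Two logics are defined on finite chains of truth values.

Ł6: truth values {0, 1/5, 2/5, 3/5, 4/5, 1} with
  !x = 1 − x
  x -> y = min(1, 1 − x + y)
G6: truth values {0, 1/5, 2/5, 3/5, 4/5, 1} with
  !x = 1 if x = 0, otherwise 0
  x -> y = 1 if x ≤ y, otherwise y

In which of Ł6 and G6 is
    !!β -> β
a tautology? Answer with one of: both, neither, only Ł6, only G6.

only Ł6

In Ł6: every assignment gives 1 — tautology.
In G6: at β = 1/5 the value is 1/5 — not a tautology.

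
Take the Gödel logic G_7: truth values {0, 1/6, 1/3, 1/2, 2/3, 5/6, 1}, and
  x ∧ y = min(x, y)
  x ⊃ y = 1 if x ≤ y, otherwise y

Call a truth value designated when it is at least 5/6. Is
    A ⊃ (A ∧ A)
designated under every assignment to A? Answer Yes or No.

A = 0 ↦ 1
A = 1/6 ↦ 1
A = 1/3 ↦ 1
A = 1/2 ↦ 1
A = 2/3 ↦ 1
A = 5/6 ↦ 1
A = 1 ↦ 1
Every assignment gives a value ≥ 5/6.

Yes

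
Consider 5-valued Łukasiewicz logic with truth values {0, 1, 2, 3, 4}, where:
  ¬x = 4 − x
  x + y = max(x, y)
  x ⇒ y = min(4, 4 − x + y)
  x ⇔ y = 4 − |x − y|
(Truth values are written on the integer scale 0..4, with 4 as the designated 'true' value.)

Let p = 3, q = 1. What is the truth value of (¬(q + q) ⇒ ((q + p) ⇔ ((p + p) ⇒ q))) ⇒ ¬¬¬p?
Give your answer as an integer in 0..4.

q + q = 1 + 1 = 1
¬(q + q) = ¬1 = 3
q + p = 1 + 3 = 3
p + p = 3 + 3 = 3
(p + p) ⇒ q = 3 ⇒ 1 = 2
(q + p) ⇔ ((p + p) ⇒ q) = 3 ⇔ 2 = 3
¬(q + q) ⇒ ((q + p) ⇔ ((p + p) ⇒ q)) = 3 ⇒ 3 = 4
¬p = ¬3 = 1
¬¬p = ¬1 = 3
¬¬¬p = ¬3 = 1
(¬(q + q) ⇒ ((q + p) ⇔ ((p + p) ⇒ q))) ⇒ ¬¬¬p = 4 ⇒ 1 = 1

1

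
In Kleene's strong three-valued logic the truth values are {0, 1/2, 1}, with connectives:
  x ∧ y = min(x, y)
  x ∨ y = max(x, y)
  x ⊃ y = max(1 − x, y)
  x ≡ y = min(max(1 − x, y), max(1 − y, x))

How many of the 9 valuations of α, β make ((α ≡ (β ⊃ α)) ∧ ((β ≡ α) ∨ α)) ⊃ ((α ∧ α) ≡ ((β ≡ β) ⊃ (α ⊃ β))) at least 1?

3

α = 0, β = 0 ↦ 1  ≥
α = 0, β = 1/2 ↦ 1/2  <
α = 0, β = 1 ↦ 1  ≥
α = 1/2, β = 0 ↦ 1/2  <
α = 1/2, β = 1/2 ↦ 1/2  <
α = 1/2, β = 1 ↦ 1/2  <
α = 1, β = 0 ↦ 0  <
α = 1, β = 1/2 ↦ 1/2  <
α = 1, β = 1 ↦ 1  ≥
So 3 of the 9 assignments meet the threshold.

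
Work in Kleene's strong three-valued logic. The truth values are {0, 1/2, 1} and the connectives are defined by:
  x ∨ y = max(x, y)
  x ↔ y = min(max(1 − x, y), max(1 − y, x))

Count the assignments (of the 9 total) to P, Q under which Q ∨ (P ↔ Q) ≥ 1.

4

P = 0, Q = 0 ↦ 1  ≥
P = 0, Q = 1/2 ↦ 1/2  <
P = 0, Q = 1 ↦ 1  ≥
P = 1/2, Q = 0 ↦ 1/2  <
P = 1/2, Q = 1/2 ↦ 1/2  <
P = 1/2, Q = 1 ↦ 1  ≥
P = 1, Q = 0 ↦ 0  <
P = 1, Q = 1/2 ↦ 1/2  <
P = 1, Q = 1 ↦ 1  ≥
So 4 of the 9 assignments meet the threshold.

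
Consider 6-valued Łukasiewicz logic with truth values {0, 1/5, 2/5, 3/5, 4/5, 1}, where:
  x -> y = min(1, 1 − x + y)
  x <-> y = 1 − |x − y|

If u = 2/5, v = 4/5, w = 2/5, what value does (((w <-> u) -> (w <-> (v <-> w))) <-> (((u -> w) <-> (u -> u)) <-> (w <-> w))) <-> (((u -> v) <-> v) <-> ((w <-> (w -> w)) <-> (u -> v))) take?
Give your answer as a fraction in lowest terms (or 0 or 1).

w <-> u = 2/5 <-> 2/5 = 1
v <-> w = 4/5 <-> 2/5 = 3/5
w <-> (v <-> w) = 2/5 <-> 3/5 = 4/5
(w <-> u) -> (w <-> (v <-> w)) = 1 -> 4/5 = 4/5
u -> w = 2/5 -> 2/5 = 1
u -> u = 2/5 -> 2/5 = 1
(u -> w) <-> (u -> u) = 1 <-> 1 = 1
w <-> w = 2/5 <-> 2/5 = 1
((u -> w) <-> (u -> u)) <-> (w <-> w) = 1 <-> 1 = 1
((w <-> u) -> (w <-> (v <-> w))) <-> (((u -> w) <-> (u -> u)) <-> (w <-> w)) = 4/5 <-> 1 = 4/5
u -> v = 2/5 -> 4/5 = 1
(u -> v) <-> v = 1 <-> 4/5 = 4/5
w -> w = 2/5 -> 2/5 = 1
w <-> (w -> w) = 2/5 <-> 1 = 2/5
u -> v = 2/5 -> 4/5 = 1
(w <-> (w -> w)) <-> (u -> v) = 2/5 <-> 1 = 2/5
((u -> v) <-> v) <-> ((w <-> (w -> w)) <-> (u -> v)) = 4/5 <-> 2/5 = 3/5
(((w <-> u) -> (w <-> (v <-> w))) <-> (((u -> w) <-> (u -> u)) <-> (w <-> w))) <-> (((u -> v) <-> v) <-> ((w <-> (w -> w)) <-> (u -> v))) = 4/5 <-> 3/5 = 4/5

4/5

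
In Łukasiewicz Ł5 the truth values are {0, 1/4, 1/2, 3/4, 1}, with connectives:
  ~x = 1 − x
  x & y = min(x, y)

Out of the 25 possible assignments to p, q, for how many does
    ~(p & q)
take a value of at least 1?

9

value 1: 9 assignments (counts)
value 3/4: 7 assignments
value 1/2: 5 assignments
value 1/4: 3 assignments
value 0: 1 assignment
So 9 of the 25 assignments meet the threshold.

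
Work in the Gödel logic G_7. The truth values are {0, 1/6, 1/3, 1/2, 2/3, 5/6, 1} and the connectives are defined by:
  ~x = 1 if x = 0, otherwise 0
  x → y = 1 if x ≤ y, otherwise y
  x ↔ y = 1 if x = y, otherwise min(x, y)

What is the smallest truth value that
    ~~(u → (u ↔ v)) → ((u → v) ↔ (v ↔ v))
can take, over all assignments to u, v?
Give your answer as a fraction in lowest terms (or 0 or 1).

1/6

Take u = 1/3, v = 1/6:
u ↔ v = 1/3 ↔ 1/6 = 1/6
u → (u ↔ v) = 1/3 → 1/6 = 1/6
~(u → (u ↔ v)) = ~1/6 = 0
~~(u → (u ↔ v)) = ~0 = 1
u → v = 1/3 → 1/6 = 1/6
v ↔ v = 1/6 ↔ 1/6 = 1
(u → v) ↔ (v ↔ v) = 1/6 ↔ 1 = 1/6
~~(u → (u ↔ v)) → ((u → v) ↔ (v ↔ v)) = 1 → 1/6 = 1/6
No assignment yields a value below 1/6, so this is the minimum.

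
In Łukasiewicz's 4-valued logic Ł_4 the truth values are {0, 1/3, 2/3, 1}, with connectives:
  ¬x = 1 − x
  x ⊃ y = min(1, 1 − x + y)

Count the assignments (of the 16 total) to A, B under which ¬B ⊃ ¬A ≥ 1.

A = 0, B = 0 ↦ 1  ≥
A = 0, B = 1/3 ↦ 1  ≥
A = 0, B = 2/3 ↦ 1  ≥
A = 0, B = 1 ↦ 1  ≥
A = 1/3, B = 0 ↦ 2/3  <
A = 1/3, B = 1/3 ↦ 1  ≥
A = 1/3, B = 2/3 ↦ 1  ≥
A = 1/3, B = 1 ↦ 1  ≥
A = 2/3, B = 0 ↦ 1/3  <
A = 2/3, B = 1/3 ↦ 2/3  <
A = 2/3, B = 2/3 ↦ 1  ≥
A = 2/3, B = 1 ↦ 1  ≥
A = 1, B = 0 ↦ 0  <
A = 1, B = 1/3 ↦ 1/3  <
A = 1, B = 2/3 ↦ 2/3  <
A = 1, B = 1 ↦ 1  ≥
So 10 of the 16 assignments meet the threshold.

10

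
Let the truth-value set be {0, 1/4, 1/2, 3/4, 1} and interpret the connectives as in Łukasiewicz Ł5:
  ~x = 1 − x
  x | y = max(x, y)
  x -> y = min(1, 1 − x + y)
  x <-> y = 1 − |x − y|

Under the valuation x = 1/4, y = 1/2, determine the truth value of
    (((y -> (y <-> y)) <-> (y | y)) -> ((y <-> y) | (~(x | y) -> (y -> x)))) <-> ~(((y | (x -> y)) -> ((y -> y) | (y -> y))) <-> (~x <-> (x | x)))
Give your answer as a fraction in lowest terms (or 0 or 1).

1/2

y <-> y = 1/2 <-> 1/2 = 1
y -> (y <-> y) = 1/2 -> 1 = 1
y | y = 1/2 | 1/2 = 1/2
(y -> (y <-> y)) <-> (y | y) = 1 <-> 1/2 = 1/2
y <-> y = 1/2 <-> 1/2 = 1
x | y = 1/4 | 1/2 = 1/2
~(x | y) = ~1/2 = 1/2
y -> x = 1/2 -> 1/4 = 3/4
~(x | y) -> (y -> x) = 1/2 -> 3/4 = 1
(y <-> y) | (~(x | y) -> (y -> x)) = 1 | 1 = 1
((y -> (y <-> y)) <-> (y | y)) -> ((y <-> y) | (~(x | y) -> (y -> x))) = 1/2 -> 1 = 1
x -> y = 1/4 -> 1/2 = 1
y | (x -> y) = 1/2 | 1 = 1
y -> y = 1/2 -> 1/2 = 1
y -> y = 1/2 -> 1/2 = 1
(y -> y) | (y -> y) = 1 | 1 = 1
(y | (x -> y)) -> ((y -> y) | (y -> y)) = 1 -> 1 = 1
~x = ~1/4 = 3/4
x | x = 1/4 | 1/4 = 1/4
~x <-> (x | x) = 3/4 <-> 1/4 = 1/2
((y | (x -> y)) -> ((y -> y) | (y -> y))) <-> (~x <-> (x | x)) = 1 <-> 1/2 = 1/2
~(((y | (x -> y)) -> ((y -> y) | (y -> y))) <-> (~x <-> (x | x))) = ~1/2 = 1/2
(((y -> (y <-> y)) <-> (y | y)) -> ((y <-> y) | (~(x | y) -> (y -> x)))) <-> ~(((y | (x -> y)) -> ((y -> y) | (y -> y))) <-> (~x <-> (x | x))) = 1 <-> 1/2 = 1/2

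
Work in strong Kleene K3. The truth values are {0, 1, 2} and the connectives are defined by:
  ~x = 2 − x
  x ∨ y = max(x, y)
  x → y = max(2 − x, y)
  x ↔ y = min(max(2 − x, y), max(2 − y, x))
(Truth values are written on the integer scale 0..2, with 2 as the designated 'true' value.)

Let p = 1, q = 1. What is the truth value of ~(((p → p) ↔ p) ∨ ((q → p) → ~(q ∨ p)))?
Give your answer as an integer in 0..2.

p → p = 1 → 1 = 1
(p → p) ↔ p = 1 ↔ 1 = 1
q → p = 1 → 1 = 1
q ∨ p = 1 ∨ 1 = 1
~(q ∨ p) = ~1 = 1
(q → p) → ~(q ∨ p) = 1 → 1 = 1
((p → p) ↔ p) ∨ ((q → p) → ~(q ∨ p)) = 1 ∨ 1 = 1
~(((p → p) ↔ p) ∨ ((q → p) → ~(q ∨ p))) = ~1 = 1

1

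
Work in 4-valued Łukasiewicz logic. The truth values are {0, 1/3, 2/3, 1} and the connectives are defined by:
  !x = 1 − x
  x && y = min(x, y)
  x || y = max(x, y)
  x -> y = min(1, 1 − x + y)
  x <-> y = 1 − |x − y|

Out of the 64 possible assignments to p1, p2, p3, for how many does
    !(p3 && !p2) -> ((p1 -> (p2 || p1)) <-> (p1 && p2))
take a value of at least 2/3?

38

value 1: 20 assignments (counts)
value 2/3: 18 assignments (counts)
value 1/3: 16 assignments
value 0: 10 assignments
So 38 of the 64 assignments meet the threshold.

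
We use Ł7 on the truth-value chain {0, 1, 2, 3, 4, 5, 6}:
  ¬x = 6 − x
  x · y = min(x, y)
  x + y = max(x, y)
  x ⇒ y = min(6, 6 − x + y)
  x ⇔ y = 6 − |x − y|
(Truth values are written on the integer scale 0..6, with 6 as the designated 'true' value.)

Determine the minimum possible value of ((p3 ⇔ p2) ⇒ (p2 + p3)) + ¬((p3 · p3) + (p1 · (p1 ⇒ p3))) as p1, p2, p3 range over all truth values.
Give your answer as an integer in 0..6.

Take p1 = 4, p2 = 2, p3 = 2:
p3 ⇔ p2 = 2 ⇔ 2 = 6
p2 + p3 = 2 + 2 = 2
(p3 ⇔ p2) ⇒ (p2 + p3) = 6 ⇒ 2 = 2
p3 · p3 = 2 · 2 = 2
p1 ⇒ p3 = 4 ⇒ 2 = 4
p1 · (p1 ⇒ p3) = 4 · 4 = 4
(p3 · p3) + (p1 · (p1 ⇒ p3)) = 2 + 4 = 4
¬((p3 · p3) + (p1 · (p1 ⇒ p3))) = ¬4 = 2
((p3 ⇔ p2) ⇒ (p2 + p3)) + ¬((p3 · p3) + (p1 · (p1 ⇒ p3))) = 2 + 2 = 2
No assignment yields a value below 2, so this is the minimum.

2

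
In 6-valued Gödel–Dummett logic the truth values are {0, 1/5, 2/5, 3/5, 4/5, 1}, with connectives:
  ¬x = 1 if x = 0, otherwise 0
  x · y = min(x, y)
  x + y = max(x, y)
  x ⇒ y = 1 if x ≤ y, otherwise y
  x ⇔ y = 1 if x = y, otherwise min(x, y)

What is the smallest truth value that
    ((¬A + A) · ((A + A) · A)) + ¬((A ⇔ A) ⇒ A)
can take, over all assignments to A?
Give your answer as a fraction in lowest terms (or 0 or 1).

Take A = 1/5:
¬A = ¬1/5 = 0
¬A + A = 0 + 1/5 = 1/5
A + A = 1/5 + 1/5 = 1/5
(A + A) · A = 1/5 · 1/5 = 1/5
(¬A + A) · ((A + A) · A) = 1/5 · 1/5 = 1/5
A ⇔ A = 1/5 ⇔ 1/5 = 1
(A ⇔ A) ⇒ A = 1 ⇒ 1/5 = 1/5
¬((A ⇔ A) ⇒ A) = ¬1/5 = 0
((¬A + A) · ((A + A) · A)) + ¬((A ⇔ A) ⇒ A) = 1/5 + 0 = 1/5
No assignment yields a value below 1/5, so this is the minimum.

1/5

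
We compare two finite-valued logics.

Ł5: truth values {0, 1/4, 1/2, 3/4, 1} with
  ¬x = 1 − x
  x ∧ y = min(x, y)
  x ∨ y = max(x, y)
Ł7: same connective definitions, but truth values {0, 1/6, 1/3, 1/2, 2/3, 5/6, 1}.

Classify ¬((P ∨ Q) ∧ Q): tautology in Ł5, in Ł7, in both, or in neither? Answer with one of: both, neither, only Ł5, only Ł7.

In Ł5: at P = 0, Q = 1/4 the value is 3/4 — not a tautology.
In Ł7: at P = 0, Q = 1/6 the value is 5/6 — not a tautology.

neither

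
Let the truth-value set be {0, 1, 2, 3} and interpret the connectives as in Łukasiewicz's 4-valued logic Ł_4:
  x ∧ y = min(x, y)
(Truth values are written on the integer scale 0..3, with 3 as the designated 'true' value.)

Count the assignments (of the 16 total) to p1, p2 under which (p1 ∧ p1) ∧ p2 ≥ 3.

1

p1 = 0, p2 = 0 ↦ 0  <
p1 = 0, p2 = 1 ↦ 0  <
p1 = 0, p2 = 2 ↦ 0  <
p1 = 0, p2 = 3 ↦ 0  <
p1 = 1, p2 = 0 ↦ 0  <
p1 = 1, p2 = 1 ↦ 1  <
p1 = 1, p2 = 2 ↦ 1  <
p1 = 1, p2 = 3 ↦ 1  <
p1 = 2, p2 = 0 ↦ 0  <
p1 = 2, p2 = 1 ↦ 1  <
p1 = 2, p2 = 2 ↦ 2  <
p1 = 2, p2 = 3 ↦ 2  <
p1 = 3, p2 = 0 ↦ 0  <
p1 = 3, p2 = 1 ↦ 1  <
p1 = 3, p2 = 2 ↦ 2  <
p1 = 3, p2 = 3 ↦ 3  ≥
So 1 of the 16 assignments meets the threshold.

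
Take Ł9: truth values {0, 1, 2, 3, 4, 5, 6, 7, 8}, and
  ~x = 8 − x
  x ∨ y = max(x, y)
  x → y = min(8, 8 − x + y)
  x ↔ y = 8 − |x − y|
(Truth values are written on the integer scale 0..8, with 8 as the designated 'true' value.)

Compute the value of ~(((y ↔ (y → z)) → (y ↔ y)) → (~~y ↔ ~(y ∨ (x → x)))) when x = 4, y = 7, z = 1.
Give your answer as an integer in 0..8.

7

y → z = 7 → 1 = 2
y ↔ (y → z) = 7 ↔ 2 = 3
y ↔ y = 7 ↔ 7 = 8
(y ↔ (y → z)) → (y ↔ y) = 3 → 8 = 8
~y = ~7 = 1
~~y = ~1 = 7
x → x = 4 → 4 = 8
y ∨ (x → x) = 7 ∨ 8 = 8
~(y ∨ (x → x)) = ~8 = 0
~~y ↔ ~(y ∨ (x → x)) = 7 ↔ 0 = 1
((y ↔ (y → z)) → (y ↔ y)) → (~~y ↔ ~(y ∨ (x → x))) = 8 → 1 = 1
~(((y ↔ (y → z)) → (y ↔ y)) → (~~y ↔ ~(y ∨ (x → x)))) = ~1 = 7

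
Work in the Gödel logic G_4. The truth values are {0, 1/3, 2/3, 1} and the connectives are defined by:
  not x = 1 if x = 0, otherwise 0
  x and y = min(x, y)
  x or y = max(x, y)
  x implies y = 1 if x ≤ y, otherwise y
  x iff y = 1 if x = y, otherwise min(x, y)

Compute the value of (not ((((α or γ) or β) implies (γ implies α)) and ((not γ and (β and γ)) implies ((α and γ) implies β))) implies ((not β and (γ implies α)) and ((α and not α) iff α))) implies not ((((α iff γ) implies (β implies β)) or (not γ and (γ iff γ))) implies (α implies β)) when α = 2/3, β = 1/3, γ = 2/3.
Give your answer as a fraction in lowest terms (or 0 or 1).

α or γ = 2/3 or 2/3 = 2/3
(α or γ) or β = 2/3 or 1/3 = 2/3
γ implies α = 2/3 implies 2/3 = 1
((α or γ) or β) implies (γ implies α) = 2/3 implies 1 = 1
not γ = not 2/3 = 0
β and γ = 1/3 and 2/3 = 1/3
not γ and (β and γ) = 0 and 1/3 = 0
α and γ = 2/3 and 2/3 = 2/3
(α and γ) implies β = 2/3 implies 1/3 = 1/3
(not γ and (β and γ)) implies ((α and γ) implies β) = 0 implies 1/3 = 1
(((α or γ) or β) implies (γ implies α)) and ((not γ and (β and γ)) implies ((α and γ) implies β)) = 1 and 1 = 1
not ((((α or γ) or β) implies (γ implies α)) and ((not γ and (β and γ)) implies ((α and γ) implies β))) = not 1 = 0
not β = not 1/3 = 0
γ implies α = 2/3 implies 2/3 = 1
not β and (γ implies α) = 0 and 1 = 0
not α = not 2/3 = 0
α and not α = 2/3 and 0 = 0
(α and not α) iff α = 0 iff 2/3 = 0
(not β and (γ implies α)) and ((α and not α) iff α) = 0 and 0 = 0
not ((((α or γ) or β) implies (γ implies α)) and ((not γ and (β and γ)) implies ((α and γ) implies β))) implies ((not β and (γ implies α)) and ((α and not α) iff α)) = 0 implies 0 = 1
α iff γ = 2/3 iff 2/3 = 1
β implies β = 1/3 implies 1/3 = 1
(α iff γ) implies (β implies β) = 1 implies 1 = 1
not γ = not 2/3 = 0
γ iff γ = 2/3 iff 2/3 = 1
not γ and (γ iff γ) = 0 and 1 = 0
((α iff γ) implies (β implies β)) or (not γ and (γ iff γ)) = 1 or 0 = 1
α implies β = 2/3 implies 1/3 = 1/3
(((α iff γ) implies (β implies β)) or (not γ and (γ iff γ))) implies (α implies β) = 1 implies 1/3 = 1/3
not ((((α iff γ) implies (β implies β)) or (not γ and (γ iff γ))) implies (α implies β)) = not 1/3 = 0
(not ((((α or γ) or β) implies (γ implies α)) and ((not γ and (β and γ)) implies ((α and γ) implies β))) implies ((not β and (γ implies α)) and ((α and not α) iff α))) implies not ((((α iff γ) implies (β implies β)) or (not γ and (γ iff γ))) implies (α implies β)) = 1 implies 0 = 0

0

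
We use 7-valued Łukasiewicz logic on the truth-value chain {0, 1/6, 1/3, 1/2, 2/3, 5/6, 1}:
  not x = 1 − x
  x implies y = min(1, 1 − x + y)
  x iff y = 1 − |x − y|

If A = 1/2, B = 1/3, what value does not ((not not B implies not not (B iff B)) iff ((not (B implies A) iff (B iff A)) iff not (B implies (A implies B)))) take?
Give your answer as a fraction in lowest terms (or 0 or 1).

1/6

not B = not 1/3 = 2/3
not not B = not 2/3 = 1/3
B iff B = 1/3 iff 1/3 = 1
not (B iff B) = not 1 = 0
not not (B iff B) = not 0 = 1
not not B implies not not (B iff B) = 1/3 implies 1 = 1
B implies A = 1/3 implies 1/2 = 1
not (B implies A) = not 1 = 0
B iff A = 1/3 iff 1/2 = 5/6
not (B implies A) iff (B iff A) = 0 iff 5/6 = 1/6
A implies B = 1/2 implies 1/3 = 5/6
B implies (A implies B) = 1/3 implies 5/6 = 1
not (B implies (A implies B)) = not 1 = 0
(not (B implies A) iff (B iff A)) iff not (B implies (A implies B)) = 1/6 iff 0 = 5/6
(not not B implies not not (B iff B)) iff ((not (B implies A) iff (B iff A)) iff not (B implies (A implies B))) = 1 iff 5/6 = 5/6
not ((not not B implies not not (B iff B)) iff ((not (B implies A) iff (B iff A)) iff not (B implies (A implies B)))) = not 5/6 = 1/6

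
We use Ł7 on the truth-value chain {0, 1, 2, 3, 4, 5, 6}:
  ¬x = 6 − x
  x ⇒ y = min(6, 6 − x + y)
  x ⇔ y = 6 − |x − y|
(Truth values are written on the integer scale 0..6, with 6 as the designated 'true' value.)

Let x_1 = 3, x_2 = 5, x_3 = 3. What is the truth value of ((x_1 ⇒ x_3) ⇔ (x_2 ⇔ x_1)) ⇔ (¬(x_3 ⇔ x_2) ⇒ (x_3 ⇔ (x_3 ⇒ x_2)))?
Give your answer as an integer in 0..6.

4

x_1 ⇒ x_3 = 3 ⇒ 3 = 6
x_2 ⇔ x_1 = 5 ⇔ 3 = 4
(x_1 ⇒ x_3) ⇔ (x_2 ⇔ x_1) = 6 ⇔ 4 = 4
x_3 ⇔ x_2 = 3 ⇔ 5 = 4
¬(x_3 ⇔ x_2) = ¬4 = 2
x_3 ⇒ x_2 = 3 ⇒ 5 = 6
x_3 ⇔ (x_3 ⇒ x_2) = 3 ⇔ 6 = 3
¬(x_3 ⇔ x_2) ⇒ (x_3 ⇔ (x_3 ⇒ x_2)) = 2 ⇒ 3 = 6
((x_1 ⇒ x_3) ⇔ (x_2 ⇔ x_1)) ⇔ (¬(x_3 ⇔ x_2) ⇒ (x_3 ⇔ (x_3 ⇒ x_2))) = 4 ⇔ 6 = 4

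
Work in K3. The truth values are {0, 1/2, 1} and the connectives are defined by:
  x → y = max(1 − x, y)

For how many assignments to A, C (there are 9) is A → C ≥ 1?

A = 0, C = 0 ↦ 1  ≥
A = 0, C = 1/2 ↦ 1  ≥
A = 0, C = 1 ↦ 1  ≥
A = 1/2, C = 0 ↦ 1/2  <
A = 1/2, C = 1/2 ↦ 1/2  <
A = 1/2, C = 1 ↦ 1  ≥
A = 1, C = 0 ↦ 0  <
A = 1, C = 1/2 ↦ 1/2  <
A = 1, C = 1 ↦ 1  ≥
So 5 of the 9 assignments meet the threshold.

5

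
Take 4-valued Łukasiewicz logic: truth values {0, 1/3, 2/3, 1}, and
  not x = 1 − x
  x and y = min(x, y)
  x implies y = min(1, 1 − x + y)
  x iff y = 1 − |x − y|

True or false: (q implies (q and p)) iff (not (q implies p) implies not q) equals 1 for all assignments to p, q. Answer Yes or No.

No

Counterexample: take p = 0, q = 1/3.
q and p = 1/3 and 0 = 0
q implies (q and p) = 1/3 implies 0 = 2/3
q implies p = 1/3 implies 0 = 2/3
not (q implies p) = not 2/3 = 1/3
not q = not 1/3 = 2/3
not (q implies p) implies not q = 1/3 implies 2/3 = 1
(q implies (q and p)) iff (not (q implies p) implies not q) = 2/3 iff 1 = 2/3
This gives 2/3 ≠ 1.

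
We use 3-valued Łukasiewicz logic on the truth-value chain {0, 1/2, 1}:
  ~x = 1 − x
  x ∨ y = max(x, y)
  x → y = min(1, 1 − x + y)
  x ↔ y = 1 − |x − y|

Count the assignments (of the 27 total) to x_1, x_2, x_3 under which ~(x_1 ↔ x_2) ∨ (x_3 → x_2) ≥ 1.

value 1: 20 assignments (counts)
value 1/2: 6 assignments
value 0: 1 assignment
So 20 of the 27 assignments meet the threshold.

20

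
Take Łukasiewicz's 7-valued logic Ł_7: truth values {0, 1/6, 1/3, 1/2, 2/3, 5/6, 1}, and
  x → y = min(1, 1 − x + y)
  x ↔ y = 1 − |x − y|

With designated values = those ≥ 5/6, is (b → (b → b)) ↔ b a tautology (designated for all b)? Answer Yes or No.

Counterexample: take b = 0.
b → b = 0 → 0 = 1
b → (b → b) = 0 → 1 = 1
(b → (b → b)) ↔ b = 1 ↔ 0 = 0
This gives 0, which is below 5/6.

No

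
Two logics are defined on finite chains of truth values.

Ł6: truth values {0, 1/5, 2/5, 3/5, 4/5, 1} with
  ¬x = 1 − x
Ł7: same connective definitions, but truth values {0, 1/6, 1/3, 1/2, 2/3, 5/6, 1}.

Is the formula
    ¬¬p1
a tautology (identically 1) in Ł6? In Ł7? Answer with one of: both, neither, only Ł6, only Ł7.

In Ł6: at p1 = 0 the value is 0 — not a tautology.
In Ł7: at p1 = 0 the value is 0 — not a tautology.

neither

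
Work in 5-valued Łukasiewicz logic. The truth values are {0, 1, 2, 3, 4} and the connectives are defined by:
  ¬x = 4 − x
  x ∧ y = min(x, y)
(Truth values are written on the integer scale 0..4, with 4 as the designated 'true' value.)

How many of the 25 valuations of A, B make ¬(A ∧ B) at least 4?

9

value 4: 9 assignments (counts)
value 3: 7 assignments
value 2: 5 assignments
value 1: 3 assignments
value 0: 1 assignment
So 9 of the 25 assignments meet the threshold.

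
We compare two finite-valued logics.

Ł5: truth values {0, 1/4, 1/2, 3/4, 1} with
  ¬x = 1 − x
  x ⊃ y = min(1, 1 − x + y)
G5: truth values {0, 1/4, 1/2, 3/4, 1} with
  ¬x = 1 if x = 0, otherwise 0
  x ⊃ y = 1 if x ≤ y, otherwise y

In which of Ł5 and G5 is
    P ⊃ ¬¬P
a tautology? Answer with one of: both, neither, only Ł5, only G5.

In Ł5: every assignment gives 1 — tautology.
In G5: every assignment gives 1 — tautology.

both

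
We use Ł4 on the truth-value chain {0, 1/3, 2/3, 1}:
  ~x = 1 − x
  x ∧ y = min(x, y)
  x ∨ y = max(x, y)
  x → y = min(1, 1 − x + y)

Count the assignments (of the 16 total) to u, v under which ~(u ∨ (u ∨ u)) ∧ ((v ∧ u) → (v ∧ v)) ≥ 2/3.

u = 0, v = 0 ↦ 1  ≥
u = 0, v = 1/3 ↦ 1  ≥
u = 0, v = 2/3 ↦ 1  ≥
u = 0, v = 1 ↦ 1  ≥
u = 1/3, v = 0 ↦ 2/3  ≥
u = 1/3, v = 1/3 ↦ 2/3  ≥
u = 1/3, v = 2/3 ↦ 2/3  ≥
u = 1/3, v = 1 ↦ 2/3  ≥
u = 2/3, v = 0 ↦ 1/3  <
u = 2/3, v = 1/3 ↦ 1/3  <
u = 2/3, v = 2/3 ↦ 1/3  <
u = 2/3, v = 1 ↦ 1/3  <
u = 1, v = 0 ↦ 0  <
u = 1, v = 1/3 ↦ 0  <
u = 1, v = 2/3 ↦ 0  <
u = 1, v = 1 ↦ 0  <
So 8 of the 16 assignments meet the threshold.

8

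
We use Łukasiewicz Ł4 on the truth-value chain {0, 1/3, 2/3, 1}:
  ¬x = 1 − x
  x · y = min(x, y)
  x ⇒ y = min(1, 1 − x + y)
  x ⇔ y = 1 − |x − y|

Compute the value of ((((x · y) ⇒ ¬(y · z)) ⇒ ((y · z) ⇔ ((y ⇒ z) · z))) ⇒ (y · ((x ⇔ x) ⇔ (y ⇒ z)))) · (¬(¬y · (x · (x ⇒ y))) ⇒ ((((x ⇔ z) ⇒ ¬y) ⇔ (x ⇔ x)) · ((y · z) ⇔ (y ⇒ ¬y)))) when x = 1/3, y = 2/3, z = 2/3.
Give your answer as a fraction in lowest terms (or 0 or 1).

2/3

x · y = 1/3 · 2/3 = 1/3
y · z = 2/3 · 2/3 = 2/3
¬(y · z) = ¬2/3 = 1/3
(x · y) ⇒ ¬(y · z) = 1/3 ⇒ 1/3 = 1
y · z = 2/3 · 2/3 = 2/3
y ⇒ z = 2/3 ⇒ 2/3 = 1
(y ⇒ z) · z = 1 · 2/3 = 2/3
(y · z) ⇔ ((y ⇒ z) · z) = 2/3 ⇔ 2/3 = 1
((x · y) ⇒ ¬(y · z)) ⇒ ((y · z) ⇔ ((y ⇒ z) · z)) = 1 ⇒ 1 = 1
x ⇔ x = 1/3 ⇔ 1/3 = 1
y ⇒ z = 2/3 ⇒ 2/3 = 1
(x ⇔ x) ⇔ (y ⇒ z) = 1 ⇔ 1 = 1
y · ((x ⇔ x) ⇔ (y ⇒ z)) = 2/3 · 1 = 2/3
(((x · y) ⇒ ¬(y · z)) ⇒ ((y · z) ⇔ ((y ⇒ z) · z))) ⇒ (y · ((x ⇔ x) ⇔ (y ⇒ z))) = 1 ⇒ 2/3 = 2/3
¬y = ¬2/3 = 1/3
x ⇒ y = 1/3 ⇒ 2/3 = 1
x · (x ⇒ y) = 1/3 · 1 = 1/3
¬y · (x · (x ⇒ y)) = 1/3 · 1/3 = 1/3
¬(¬y · (x · (x ⇒ y))) = ¬1/3 = 2/3
x ⇔ z = 1/3 ⇔ 2/3 = 2/3
¬y = ¬2/3 = 1/3
(x ⇔ z) ⇒ ¬y = 2/3 ⇒ 1/3 = 2/3
x ⇔ x = 1/3 ⇔ 1/3 = 1
((x ⇔ z) ⇒ ¬y) ⇔ (x ⇔ x) = 2/3 ⇔ 1 = 2/3
y · z = 2/3 · 2/3 = 2/3
¬y = ¬2/3 = 1/3
y ⇒ ¬y = 2/3 ⇒ 1/3 = 2/3
(y · z) ⇔ (y ⇒ ¬y) = 2/3 ⇔ 2/3 = 1
(((x ⇔ z) ⇒ ¬y) ⇔ (x ⇔ x)) · ((y · z) ⇔ (y ⇒ ¬y)) = 2/3 · 1 = 2/3
¬(¬y · (x · (x ⇒ y))) ⇒ ((((x ⇔ z) ⇒ ¬y) ⇔ (x ⇔ x)) · ((y · z) ⇔ (y ⇒ ¬y))) = 2/3 ⇒ 2/3 = 1
((((x · y) ⇒ ¬(y · z)) ⇒ ((y · z) ⇔ ((y ⇒ z) · z))) ⇒ (y · ((x ⇔ x) ⇔ (y ⇒ z)))) · (¬(¬y · (x · (x ⇒ y))) ⇒ ((((x ⇔ z) ⇒ ¬y) ⇔ (x ⇔ x)) · ((y · z) ⇔ (y ⇒ ¬y)))) = 2/3 · 1 = 2/3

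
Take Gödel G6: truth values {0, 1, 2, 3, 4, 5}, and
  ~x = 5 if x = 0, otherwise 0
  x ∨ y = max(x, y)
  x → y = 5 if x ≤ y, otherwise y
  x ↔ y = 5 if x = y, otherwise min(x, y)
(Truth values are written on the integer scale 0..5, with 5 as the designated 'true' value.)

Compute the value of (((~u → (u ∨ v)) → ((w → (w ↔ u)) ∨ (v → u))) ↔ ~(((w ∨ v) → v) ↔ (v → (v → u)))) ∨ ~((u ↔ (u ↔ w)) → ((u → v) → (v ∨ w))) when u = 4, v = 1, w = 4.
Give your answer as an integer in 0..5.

~u = ~4 = 0
u ∨ v = 4 ∨ 1 = 4
~u → (u ∨ v) = 0 → 4 = 5
w ↔ u = 4 ↔ 4 = 5
w → (w ↔ u) = 4 → 5 = 5
v → u = 1 → 4 = 5
(w → (w ↔ u)) ∨ (v → u) = 5 ∨ 5 = 5
(~u → (u ∨ v)) → ((w → (w ↔ u)) ∨ (v → u)) = 5 → 5 = 5
w ∨ v = 4 ∨ 1 = 4
(w ∨ v) → v = 4 → 1 = 1
v → u = 1 → 4 = 5
v → (v → u) = 1 → 5 = 5
((w ∨ v) → v) ↔ (v → (v → u)) = 1 ↔ 5 = 1
~(((w ∨ v) → v) ↔ (v → (v → u))) = ~1 = 0
((~u → (u ∨ v)) → ((w → (w ↔ u)) ∨ (v → u))) ↔ ~(((w ∨ v) → v) ↔ (v → (v → u))) = 5 ↔ 0 = 0
u ↔ w = 4 ↔ 4 = 5
u ↔ (u ↔ w) = 4 ↔ 5 = 4
u → v = 4 → 1 = 1
v ∨ w = 1 ∨ 4 = 4
(u → v) → (v ∨ w) = 1 → 4 = 5
(u ↔ (u ↔ w)) → ((u → v) → (v ∨ w)) = 4 → 5 = 5
~((u ↔ (u ↔ w)) → ((u → v) → (v ∨ w))) = ~5 = 0
(((~u → (u ∨ v)) → ((w → (w ↔ u)) ∨ (v → u))) ↔ ~(((w ∨ v) → v) ↔ (v → (v → u)))) ∨ ~((u ↔ (u ↔ w)) → ((u → v) → (v ∨ w))) = 0 ∨ 0 = 0

0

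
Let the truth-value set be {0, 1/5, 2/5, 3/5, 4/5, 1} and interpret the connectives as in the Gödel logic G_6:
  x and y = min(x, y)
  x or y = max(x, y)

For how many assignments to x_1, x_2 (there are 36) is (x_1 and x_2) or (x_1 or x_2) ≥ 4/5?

20

value 1: 11 assignments (counts)
value 4/5: 9 assignments (counts)
value 3/5: 7 assignments
value 2/5: 5 assignments
value 1/5: 3 assignments
value 0: 1 assignment
So 20 of the 36 assignments meet the threshold.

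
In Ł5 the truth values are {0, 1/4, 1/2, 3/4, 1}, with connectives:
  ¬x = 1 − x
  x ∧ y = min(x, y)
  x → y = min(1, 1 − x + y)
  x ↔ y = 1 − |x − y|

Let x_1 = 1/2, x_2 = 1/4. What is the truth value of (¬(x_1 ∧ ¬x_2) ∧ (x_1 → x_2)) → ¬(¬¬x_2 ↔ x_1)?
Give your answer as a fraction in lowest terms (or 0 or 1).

3/4

¬x_2 = ¬1/4 = 3/4
x_1 ∧ ¬x_2 = 1/2 ∧ 3/4 = 1/2
¬(x_1 ∧ ¬x_2) = ¬1/2 = 1/2
x_1 → x_2 = 1/2 → 1/4 = 3/4
¬(x_1 ∧ ¬x_2) ∧ (x_1 → x_2) = 1/2 ∧ 3/4 = 1/2
¬x_2 = ¬1/4 = 3/4
¬¬x_2 = ¬3/4 = 1/4
¬¬x_2 ↔ x_1 = 1/4 ↔ 1/2 = 3/4
¬(¬¬x_2 ↔ x_1) = ¬3/4 = 1/4
(¬(x_1 ∧ ¬x_2) ∧ (x_1 → x_2)) → ¬(¬¬x_2 ↔ x_1) = 1/2 → 1/4 = 3/4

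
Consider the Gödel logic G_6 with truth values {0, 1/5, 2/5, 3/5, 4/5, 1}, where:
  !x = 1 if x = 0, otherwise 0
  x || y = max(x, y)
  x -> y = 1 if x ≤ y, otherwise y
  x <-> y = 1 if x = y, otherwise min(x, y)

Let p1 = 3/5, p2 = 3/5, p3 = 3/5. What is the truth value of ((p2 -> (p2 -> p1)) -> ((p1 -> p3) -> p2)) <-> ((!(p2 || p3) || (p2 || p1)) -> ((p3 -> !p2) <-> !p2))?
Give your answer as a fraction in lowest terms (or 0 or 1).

3/5

p2 -> p1 = 3/5 -> 3/5 = 1
p2 -> (p2 -> p1) = 3/5 -> 1 = 1
p1 -> p3 = 3/5 -> 3/5 = 1
(p1 -> p3) -> p2 = 1 -> 3/5 = 3/5
(p2 -> (p2 -> p1)) -> ((p1 -> p3) -> p2) = 1 -> 3/5 = 3/5
p2 || p3 = 3/5 || 3/5 = 3/5
!(p2 || p3) = !3/5 = 0
p2 || p1 = 3/5 || 3/5 = 3/5
!(p2 || p3) || (p2 || p1) = 0 || 3/5 = 3/5
!p2 = !3/5 = 0
p3 -> !p2 = 3/5 -> 0 = 0
!p2 = !3/5 = 0
(p3 -> !p2) <-> !p2 = 0 <-> 0 = 1
(!(p2 || p3) || (p2 || p1)) -> ((p3 -> !p2) <-> !p2) = 3/5 -> 1 = 1
((p2 -> (p2 -> p1)) -> ((p1 -> p3) -> p2)) <-> ((!(p2 || p3) || (p2 || p1)) -> ((p3 -> !p2) <-> !p2)) = 3/5 <-> 1 = 3/5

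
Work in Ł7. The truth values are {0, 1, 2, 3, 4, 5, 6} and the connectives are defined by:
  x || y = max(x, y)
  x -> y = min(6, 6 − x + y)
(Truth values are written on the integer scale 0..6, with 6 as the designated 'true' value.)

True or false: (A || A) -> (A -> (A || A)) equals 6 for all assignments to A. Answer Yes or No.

A = 0 ↦ 6
A = 1 ↦ 6
A = 2 ↦ 6
A = 3 ↦ 6
A = 4 ↦ 6
A = 5 ↦ 6
A = 6 ↦ 6
Every assignment gives a value ≥ 6.

Yes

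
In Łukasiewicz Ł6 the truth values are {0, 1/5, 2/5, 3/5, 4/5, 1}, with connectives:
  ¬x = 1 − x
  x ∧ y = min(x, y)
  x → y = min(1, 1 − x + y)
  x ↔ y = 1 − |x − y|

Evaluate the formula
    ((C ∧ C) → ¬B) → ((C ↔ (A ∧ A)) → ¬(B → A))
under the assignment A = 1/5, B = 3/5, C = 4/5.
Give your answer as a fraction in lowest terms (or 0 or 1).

1

C ∧ C = 4/5 ∧ 4/5 = 4/5
¬B = ¬3/5 = 2/5
(C ∧ C) → ¬B = 4/5 → 2/5 = 3/5
A ∧ A = 1/5 ∧ 1/5 = 1/5
C ↔ (A ∧ A) = 4/5 ↔ 1/5 = 2/5
B → A = 3/5 → 1/5 = 3/5
¬(B → A) = ¬3/5 = 2/5
(C ↔ (A ∧ A)) → ¬(B → A) = 2/5 → 2/5 = 1
((C ∧ C) → ¬B) → ((C ↔ (A ∧ A)) → ¬(B → A)) = 3/5 → 1 = 1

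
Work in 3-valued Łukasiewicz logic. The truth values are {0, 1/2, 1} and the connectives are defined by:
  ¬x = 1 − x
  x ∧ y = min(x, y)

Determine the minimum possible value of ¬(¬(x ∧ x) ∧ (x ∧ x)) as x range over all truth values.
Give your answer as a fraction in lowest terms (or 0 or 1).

1/2

Take x = 1/2:
x ∧ x = 1/2 ∧ 1/2 = 1/2
¬(x ∧ x) = ¬1/2 = 1/2
x ∧ x = 1/2 ∧ 1/2 = 1/2
¬(x ∧ x) ∧ (x ∧ x) = 1/2 ∧ 1/2 = 1/2
¬(¬(x ∧ x) ∧ (x ∧ x)) = ¬1/2 = 1/2
No assignment yields a value below 1/2, so this is the minimum.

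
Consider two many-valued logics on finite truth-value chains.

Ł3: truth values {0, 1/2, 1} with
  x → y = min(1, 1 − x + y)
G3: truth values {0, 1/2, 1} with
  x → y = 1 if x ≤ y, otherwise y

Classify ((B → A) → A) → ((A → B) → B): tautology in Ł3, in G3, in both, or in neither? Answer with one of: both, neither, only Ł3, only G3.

In Ł3: every assignment gives 1 — tautology.
In G3: at A = 0, B = 1/2 the value is 1/2 — not a tautology.

only Ł3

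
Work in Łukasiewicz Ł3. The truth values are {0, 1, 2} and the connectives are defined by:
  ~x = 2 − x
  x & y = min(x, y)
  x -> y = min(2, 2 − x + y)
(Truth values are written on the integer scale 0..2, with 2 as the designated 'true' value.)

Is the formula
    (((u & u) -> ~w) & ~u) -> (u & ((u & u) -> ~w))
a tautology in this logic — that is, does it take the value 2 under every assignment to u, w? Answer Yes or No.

Counterexample: take u = 0, w = 0.
u & u = 0 & 0 = 0
~w = ~0 = 2
(u & u) -> ~w = 0 -> 2 = 2
~u = ~0 = 2
((u & u) -> ~w) & ~u = 2 & 2 = 2
u & u = 0 & 0 = 0
~w = ~0 = 2
(u & u) -> ~w = 0 -> 2 = 2
u & ((u & u) -> ~w) = 0 & 2 = 0
(((u & u) -> ~w) & ~u) -> (u & ((u & u) -> ~w)) = 2 -> 0 = 0
This gives 0 ≠ 2.

No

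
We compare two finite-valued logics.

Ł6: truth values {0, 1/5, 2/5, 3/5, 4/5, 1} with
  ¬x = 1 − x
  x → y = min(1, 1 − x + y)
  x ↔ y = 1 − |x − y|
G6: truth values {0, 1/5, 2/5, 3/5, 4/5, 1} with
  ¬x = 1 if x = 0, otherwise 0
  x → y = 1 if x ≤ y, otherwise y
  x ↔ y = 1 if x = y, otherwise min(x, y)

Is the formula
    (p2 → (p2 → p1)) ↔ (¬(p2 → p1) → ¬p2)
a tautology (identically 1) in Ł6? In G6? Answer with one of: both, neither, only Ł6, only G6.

only Ł6

In Ł6: every assignment gives 1 — tautology.
In G6: at p1 = 1/5, p2 = 2/5 the value is 1/5 — not a tautology.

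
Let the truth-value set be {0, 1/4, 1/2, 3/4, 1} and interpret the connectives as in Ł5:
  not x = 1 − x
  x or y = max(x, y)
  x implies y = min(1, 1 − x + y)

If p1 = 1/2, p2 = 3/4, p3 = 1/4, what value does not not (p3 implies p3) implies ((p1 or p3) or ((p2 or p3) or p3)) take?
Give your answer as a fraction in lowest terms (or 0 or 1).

3/4

p3 implies p3 = 1/4 implies 1/4 = 1
not (p3 implies p3) = not 1 = 0
not not (p3 implies p3) = not 0 = 1
p1 or p3 = 1/2 or 1/4 = 1/2
p2 or p3 = 3/4 or 1/4 = 3/4
(p2 or p3) or p3 = 3/4 or 1/4 = 3/4
(p1 or p3) or ((p2 or p3) or p3) = 1/2 or 3/4 = 3/4
not not (p3 implies p3) implies ((p1 or p3) or ((p2 or p3) or p3)) = 1 implies 3/4 = 3/4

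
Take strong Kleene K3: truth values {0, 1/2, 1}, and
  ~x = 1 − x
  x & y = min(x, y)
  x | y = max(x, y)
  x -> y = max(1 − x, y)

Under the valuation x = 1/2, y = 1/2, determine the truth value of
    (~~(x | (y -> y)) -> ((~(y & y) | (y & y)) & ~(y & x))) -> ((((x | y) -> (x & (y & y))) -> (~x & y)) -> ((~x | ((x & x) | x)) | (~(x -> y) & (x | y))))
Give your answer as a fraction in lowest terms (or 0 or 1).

y -> y = 1/2 -> 1/2 = 1/2
x | (y -> y) = 1/2 | 1/2 = 1/2
~(x | (y -> y)) = ~1/2 = 1/2
~~(x | (y -> y)) = ~1/2 = 1/2
y & y = 1/2 & 1/2 = 1/2
~(y & y) = ~1/2 = 1/2
y & y = 1/2 & 1/2 = 1/2
~(y & y) | (y & y) = 1/2 | 1/2 = 1/2
y & x = 1/2 & 1/2 = 1/2
~(y & x) = ~1/2 = 1/2
(~(y & y) | (y & y)) & ~(y & x) = 1/2 & 1/2 = 1/2
~~(x | (y -> y)) -> ((~(y & y) | (y & y)) & ~(y & x)) = 1/2 -> 1/2 = 1/2
x | y = 1/2 | 1/2 = 1/2
y & y = 1/2 & 1/2 = 1/2
x & (y & y) = 1/2 & 1/2 = 1/2
(x | y) -> (x & (y & y)) = 1/2 -> 1/2 = 1/2
~x = ~1/2 = 1/2
~x & y = 1/2 & 1/2 = 1/2
((x | y) -> (x & (y & y))) -> (~x & y) = 1/2 -> 1/2 = 1/2
~x = ~1/2 = 1/2
x & x = 1/2 & 1/2 = 1/2
(x & x) | x = 1/2 | 1/2 = 1/2
~x | ((x & x) | x) = 1/2 | 1/2 = 1/2
x -> y = 1/2 -> 1/2 = 1/2
~(x -> y) = ~1/2 = 1/2
x | y = 1/2 | 1/2 = 1/2
~(x -> y) & (x | y) = 1/2 & 1/2 = 1/2
(~x | ((x & x) | x)) | (~(x -> y) & (x | y)) = 1/2 | 1/2 = 1/2
(((x | y) -> (x & (y & y))) -> (~x & y)) -> ((~x | ((x & x) | x)) | (~(x -> y) & (x | y))) = 1/2 -> 1/2 = 1/2
(~~(x | (y -> y)) -> ((~(y & y) | (y & y)) & ~(y & x))) -> ((((x | y) -> (x & (y & y))) -> (~x & y)) -> ((~x | ((x & x) | x)) | (~(x -> y) & (x | y)))) = 1/2 -> 1/2 = 1/2

1/2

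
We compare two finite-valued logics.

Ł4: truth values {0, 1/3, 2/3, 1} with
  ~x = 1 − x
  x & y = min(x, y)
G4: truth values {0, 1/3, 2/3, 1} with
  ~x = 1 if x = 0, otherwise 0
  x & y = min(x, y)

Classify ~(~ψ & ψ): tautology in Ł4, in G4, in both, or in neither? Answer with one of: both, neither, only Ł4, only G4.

only G4

In Ł4: at ψ = 1/3 the value is 2/3 — not a tautology.
In G4: every assignment gives 1 — tautology.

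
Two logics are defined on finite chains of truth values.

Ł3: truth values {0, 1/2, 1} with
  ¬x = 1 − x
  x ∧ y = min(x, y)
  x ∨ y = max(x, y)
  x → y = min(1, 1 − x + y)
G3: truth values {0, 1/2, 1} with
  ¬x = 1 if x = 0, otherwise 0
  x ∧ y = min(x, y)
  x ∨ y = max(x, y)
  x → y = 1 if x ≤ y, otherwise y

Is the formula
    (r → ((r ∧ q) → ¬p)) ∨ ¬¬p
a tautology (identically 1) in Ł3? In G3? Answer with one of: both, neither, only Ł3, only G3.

In Ł3: at p = 1/2, q = 1, r = 1 the value is 1/2 — not a tautology.
In G3: every assignment gives 1 — tautology.

only G3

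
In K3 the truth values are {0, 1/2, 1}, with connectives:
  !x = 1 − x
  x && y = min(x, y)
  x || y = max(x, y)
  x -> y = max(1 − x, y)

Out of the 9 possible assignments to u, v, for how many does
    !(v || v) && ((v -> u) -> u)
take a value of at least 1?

u = 0, v = 0 ↦ 0  <
u = 0, v = 1/2 ↦ 1/2  <
u = 0, v = 1 ↦ 0  <
u = 1/2, v = 0 ↦ 1/2  <
u = 1/2, v = 1/2 ↦ 1/2  <
u = 1/2, v = 1 ↦ 0  <
u = 1, v = 0 ↦ 1  ≥
u = 1, v = 1/2 ↦ 1/2  <
u = 1, v = 1 ↦ 0  <
So 1 of the 9 assignments meets the threshold.

1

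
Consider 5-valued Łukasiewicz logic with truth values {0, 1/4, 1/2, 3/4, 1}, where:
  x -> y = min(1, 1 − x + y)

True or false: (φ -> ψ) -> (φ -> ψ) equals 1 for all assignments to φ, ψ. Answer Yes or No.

At φ = 1/4, ψ = 1/4, for instance:
φ -> ψ = 1/4 -> 1/4 = 1
(φ -> ψ) -> (φ -> ψ) = 1 -> 1 = 1
and checking the remaining 24 assignments likewise gives ≥ 1 in every case.

Yes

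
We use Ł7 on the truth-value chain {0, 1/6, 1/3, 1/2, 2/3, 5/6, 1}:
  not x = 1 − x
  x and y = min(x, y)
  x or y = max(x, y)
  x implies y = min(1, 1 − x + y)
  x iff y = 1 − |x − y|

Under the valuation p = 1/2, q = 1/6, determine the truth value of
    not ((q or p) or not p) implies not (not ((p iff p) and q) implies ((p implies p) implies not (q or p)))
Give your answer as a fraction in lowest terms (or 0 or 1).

q or p = 1/6 or 1/2 = 1/2
not p = not 1/2 = 1/2
(q or p) or not p = 1/2 or 1/2 = 1/2
not ((q or p) or not p) = not 1/2 = 1/2
p iff p = 1/2 iff 1/2 = 1
(p iff p) and q = 1 and 1/6 = 1/6
not ((p iff p) and q) = not 1/6 = 5/6
p implies p = 1/2 implies 1/2 = 1
q or p = 1/6 or 1/2 = 1/2
not (q or p) = not 1/2 = 1/2
(p implies p) implies not (q or p) = 1 implies 1/2 = 1/2
not ((p iff p) and q) implies ((p implies p) implies not (q or p)) = 5/6 implies 1/2 = 2/3
not (not ((p iff p) and q) implies ((p implies p) implies not (q or p))) = not 2/3 = 1/3
not ((q or p) or not p) implies not (not ((p iff p) and q) implies ((p implies p) implies not (q or p))) = 1/2 implies 1/3 = 5/6

5/6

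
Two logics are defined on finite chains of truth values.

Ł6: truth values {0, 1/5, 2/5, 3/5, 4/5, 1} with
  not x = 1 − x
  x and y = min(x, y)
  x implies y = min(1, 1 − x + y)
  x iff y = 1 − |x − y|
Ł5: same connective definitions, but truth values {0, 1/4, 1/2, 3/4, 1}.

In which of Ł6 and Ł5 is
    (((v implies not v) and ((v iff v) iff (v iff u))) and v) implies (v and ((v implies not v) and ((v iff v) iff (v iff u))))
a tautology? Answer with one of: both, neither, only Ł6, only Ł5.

both

In Ł6: every assignment gives 1 — tautology.
In Ł5: every assignment gives 1 — tautology.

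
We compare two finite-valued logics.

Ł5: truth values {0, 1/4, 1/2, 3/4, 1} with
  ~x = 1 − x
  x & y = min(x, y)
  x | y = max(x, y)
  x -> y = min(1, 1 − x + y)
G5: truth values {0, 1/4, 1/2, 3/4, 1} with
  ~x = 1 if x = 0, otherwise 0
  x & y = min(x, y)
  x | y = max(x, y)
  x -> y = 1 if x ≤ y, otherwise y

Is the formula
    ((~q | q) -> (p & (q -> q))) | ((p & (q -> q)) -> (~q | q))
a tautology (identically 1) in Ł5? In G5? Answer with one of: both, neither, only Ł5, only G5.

both

In Ł5: every assignment gives 1 — tautology.
In G5: every assignment gives 1 — tautology.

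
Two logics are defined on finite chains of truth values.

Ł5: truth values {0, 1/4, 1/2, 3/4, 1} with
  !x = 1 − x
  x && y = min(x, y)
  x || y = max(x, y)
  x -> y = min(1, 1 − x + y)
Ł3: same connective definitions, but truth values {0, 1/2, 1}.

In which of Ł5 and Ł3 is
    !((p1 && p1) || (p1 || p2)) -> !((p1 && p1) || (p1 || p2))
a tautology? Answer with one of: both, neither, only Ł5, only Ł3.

both

In Ł5: every assignment gives 1 — tautology.
In Ł3: every assignment gives 1 — tautology.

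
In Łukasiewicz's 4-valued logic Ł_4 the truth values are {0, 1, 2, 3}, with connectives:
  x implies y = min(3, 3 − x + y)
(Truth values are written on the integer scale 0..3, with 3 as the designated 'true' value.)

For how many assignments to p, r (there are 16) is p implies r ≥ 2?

13

p = 0, r = 0 ↦ 3  ≥
p = 0, r = 1 ↦ 3  ≥
p = 0, r = 2 ↦ 3  ≥
p = 0, r = 3 ↦ 3  ≥
p = 1, r = 0 ↦ 2  ≥
p = 1, r = 1 ↦ 3  ≥
p = 1, r = 2 ↦ 3  ≥
p = 1, r = 3 ↦ 3  ≥
p = 2, r = 0 ↦ 1  <
p = 2, r = 1 ↦ 2  ≥
p = 2, r = 2 ↦ 3  ≥
p = 2, r = 3 ↦ 3  ≥
p = 3, r = 0 ↦ 0  <
p = 3, r = 1 ↦ 1  <
p = 3, r = 2 ↦ 2  ≥
p = 3, r = 3 ↦ 3  ≥
So 13 of the 16 assignments meet the threshold.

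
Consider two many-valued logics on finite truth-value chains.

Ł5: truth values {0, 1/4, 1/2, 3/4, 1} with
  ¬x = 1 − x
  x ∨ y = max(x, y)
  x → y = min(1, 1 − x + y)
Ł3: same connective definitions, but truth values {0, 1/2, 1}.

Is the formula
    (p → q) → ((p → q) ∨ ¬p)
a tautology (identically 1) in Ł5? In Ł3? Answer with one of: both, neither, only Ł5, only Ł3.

both

In Ł5: every assignment gives 1 — tautology.
In Ł3: every assignment gives 1 — tautology.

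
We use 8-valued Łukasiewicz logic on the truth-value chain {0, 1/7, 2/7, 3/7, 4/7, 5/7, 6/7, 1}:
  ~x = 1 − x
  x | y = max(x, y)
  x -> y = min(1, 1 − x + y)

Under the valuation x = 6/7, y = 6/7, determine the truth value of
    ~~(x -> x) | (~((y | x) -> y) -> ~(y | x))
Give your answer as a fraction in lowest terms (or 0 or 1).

x -> x = 6/7 -> 6/7 = 1
~(x -> x) = ~1 = 0
~~(x -> x) = ~0 = 1
y | x = 6/7 | 6/7 = 6/7
(y | x) -> y = 6/7 -> 6/7 = 1
~((y | x) -> y) = ~1 = 0
y | x = 6/7 | 6/7 = 6/7
~(y | x) = ~6/7 = 1/7
~((y | x) -> y) -> ~(y | x) = 0 -> 1/7 = 1
~~(x -> x) | (~((y | x) -> y) -> ~(y | x)) = 1 | 1 = 1

1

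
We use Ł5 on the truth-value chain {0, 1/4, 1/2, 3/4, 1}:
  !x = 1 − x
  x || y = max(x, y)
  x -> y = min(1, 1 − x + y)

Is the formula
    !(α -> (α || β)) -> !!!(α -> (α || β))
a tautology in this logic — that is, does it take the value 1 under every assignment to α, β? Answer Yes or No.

Yes

At α = 1/4, β = 1/4, for instance:
α || β = 1/4 || 1/4 = 1/4
α -> (α || β) = 1/4 -> 1/4 = 1
!(α -> (α || β)) = !1 = 0
!!(α -> (α || β)) = !0 = 1
!!!(α -> (α || β)) = !1 = 0
!(α -> (α || β)) -> !!!(α -> (α || β)) = 0 -> 0 = 1
and checking the remaining 24 assignments likewise gives ≥ 1 in every case.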